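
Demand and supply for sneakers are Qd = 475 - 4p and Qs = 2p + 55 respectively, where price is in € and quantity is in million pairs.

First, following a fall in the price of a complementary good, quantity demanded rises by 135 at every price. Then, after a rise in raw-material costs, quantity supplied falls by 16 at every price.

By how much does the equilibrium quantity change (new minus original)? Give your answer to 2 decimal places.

+34.33

Initially, 475 - 4p = 2p + 55, so 420 = 6p and p = 70, Q = 195.
The new curves are Qd = 610 - 4p (demand) and Qs = 2p + 39 (supply).
Setting them equal: 610 - 4p = 2p + 39 → 571 = 6p, so p = 571/6 ≈ 95.1667 and Q = 688/3 ≈ 229.3333.
ΔQ = 229.3333 − 195 = +34.33.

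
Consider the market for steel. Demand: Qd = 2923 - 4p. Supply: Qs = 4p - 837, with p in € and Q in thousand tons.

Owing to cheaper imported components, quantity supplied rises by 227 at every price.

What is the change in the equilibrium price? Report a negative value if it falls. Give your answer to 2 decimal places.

-28.38

Before the shock: 2923 - 4p = 4p - 837 ⇒ 3760 = 8p ⇒ p = 470, Q = 1043.
The new curves are Qd = 2923 - 4p (demand) and Qs = 4p - 610 (supply).
Equate the new curves: 2923 - 4p = 4p - 610, giving 3533 = 8p, p = 441.625, Q = 1156.5.
Δp = 441.625 − 470 = -28.38.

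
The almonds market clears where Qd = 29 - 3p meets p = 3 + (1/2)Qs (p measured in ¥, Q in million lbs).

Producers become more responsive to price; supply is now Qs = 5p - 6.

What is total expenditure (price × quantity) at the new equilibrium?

69.453125

Solve the original market: 29 - 3p = 2p - 6, hence p = 7 and Q = 8.
The new curves are Qd = 29 - 3p (demand) and Qs = 5p - 6 (supply).
Equate the new curves: 29 - 3p = 5p - 6, giving 35 = 8p, p = 4.375, Q = 15.875.
New expenditure = 4.375 × 15.875 = 69.453125.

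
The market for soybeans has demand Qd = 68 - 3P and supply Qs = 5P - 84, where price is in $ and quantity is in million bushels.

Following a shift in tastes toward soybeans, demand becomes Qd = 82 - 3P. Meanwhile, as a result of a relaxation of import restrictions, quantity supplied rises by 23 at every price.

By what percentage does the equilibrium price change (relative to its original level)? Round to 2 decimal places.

Initially, 68 - 3P = 5P - 84, so 152 = 8P and P = 19, Q = 11.
With the change applied: demand Qd = 82 - 3P, supply Qs = 5P - 61.
Setting them equal: 82 - 3P = 5P - 61 → 143 = 8P, so P = 17.875 and Q = 28.375.
%ΔP = (17.875 − 19) / 19 × 100 = -5.92%.

-5.92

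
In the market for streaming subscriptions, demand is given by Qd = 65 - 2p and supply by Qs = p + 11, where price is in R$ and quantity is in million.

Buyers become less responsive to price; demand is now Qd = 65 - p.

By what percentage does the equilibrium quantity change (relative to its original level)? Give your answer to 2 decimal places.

+31.03

Before the shock: 65 - 2p = p + 11 ⇒ 54 = 3p ⇒ p = 18, Q = 29.
The shock moves the curves to Qd = 65 - p and Qs = p + 11.
Equate the new curves: 65 - p = p + 11, giving 54 = 2p, p = 27, Q = 38.
%ΔQ = (38 − 29) / 29 × 100 = +31.03%.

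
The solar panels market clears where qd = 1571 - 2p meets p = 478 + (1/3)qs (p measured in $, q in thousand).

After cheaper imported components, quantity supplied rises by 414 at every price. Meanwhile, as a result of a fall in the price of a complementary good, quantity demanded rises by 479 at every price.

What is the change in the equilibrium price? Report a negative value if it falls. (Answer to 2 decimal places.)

+13.00

Original equilibrium: 1571 - 2p = 3p - 1434 gives 3005 = 5p, so p = 601 and q = 369.
The shock moves the curves to qd = 2050 - 2p and qs = 3p - 1020.
Clearing the new market: 2050 - 2p = 3p - 1020, so p = 614 and q = 822.
Δp = 614 − 601 = +13.00.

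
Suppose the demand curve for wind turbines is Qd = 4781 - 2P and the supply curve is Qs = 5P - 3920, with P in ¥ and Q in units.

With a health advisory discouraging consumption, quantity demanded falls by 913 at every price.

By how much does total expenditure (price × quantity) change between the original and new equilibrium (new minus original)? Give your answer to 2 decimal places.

-1024889.08

Solve the original market: 4781 - 2P = 5P - 3920, hence P = 1243 and Q = 2295.
The shock moves the curves to Qd = 3868 - 2P and Qs = 5P - 3920.
Clearing the new market: 3868 - 2P = 5P - 3920, so P = 7788/7 ≈ 1112.5714 and Q = 11500/7 ≈ 1642.8571.
Expenditure moves from 1243×2295 = 2852685 to 1112.5714×1642.8571 = 1827795.9184; change = -1024889.08.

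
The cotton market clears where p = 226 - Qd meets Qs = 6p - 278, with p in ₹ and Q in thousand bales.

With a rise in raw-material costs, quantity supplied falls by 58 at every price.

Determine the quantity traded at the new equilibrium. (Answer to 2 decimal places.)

Initially, 226 - p = 6p - 278, so 504 = 7p and p = 72, Q = 154.
After the shift, demand is Qd = 226 - p and supply is Qs = 6p - 336.
New equilibrium: 226 - p = 6p - 336 ⇒ 562 = 7p ⇒ p = 562/7 ≈ 80.2857, Q = 1020/7 ≈ 145.7143.

145.71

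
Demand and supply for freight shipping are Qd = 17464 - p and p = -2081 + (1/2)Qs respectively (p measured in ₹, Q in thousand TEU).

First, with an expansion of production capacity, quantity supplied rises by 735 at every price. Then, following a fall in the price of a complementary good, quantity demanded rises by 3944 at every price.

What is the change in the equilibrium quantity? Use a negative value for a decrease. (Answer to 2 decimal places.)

Original equilibrium: 17464 - p = 2p + 4162 gives 13302 = 3p, so p = 4434 and Q = 13030.
With the change applied: demand Qd = 21408 - p, supply Qs = 2p + 4897.
New equilibrium: 21408 - p = 2p + 4897 ⇒ 16511 = 3p ⇒ p = 16511/3 ≈ 5503.6667, Q = 47713/3 ≈ 15904.3333.
ΔQ = 15904.3333 − 13030 = +2874.33.

+2874.33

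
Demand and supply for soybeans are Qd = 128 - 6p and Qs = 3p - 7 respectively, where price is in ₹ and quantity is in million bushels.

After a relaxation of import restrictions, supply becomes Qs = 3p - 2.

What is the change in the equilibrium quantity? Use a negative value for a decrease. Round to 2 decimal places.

+3.33

Solve the original market: 128 - 6p = 3p - 7, hence p = 15 and Q = 38.
With the change applied: demand Qd = 128 - 6p, supply Qs = 3p - 2.
Equate the new curves: 128 - 6p = 3p - 2, giving 130 = 9p, p = 130/9 ≈ 14.4444, Q = 124/3 ≈ 41.3333.
ΔQ = 41.3333 − 38 = +3.33.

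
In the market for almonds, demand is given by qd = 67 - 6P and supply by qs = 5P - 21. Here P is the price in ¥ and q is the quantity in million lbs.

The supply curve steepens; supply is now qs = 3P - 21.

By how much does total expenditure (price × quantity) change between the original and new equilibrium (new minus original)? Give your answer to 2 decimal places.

-70.52

Original equilibrium: 67 - 6P = 5P - 21 gives 88 = 11P, so P = 8 and q = 19.
With the change applied: demand qd = 67 - 6P, supply qs = 3P - 21.
Setting them equal: 67 - 6P = 3P - 21 → 88 = 9P, so P = 88/9 ≈ 9.7778 and q = 25/3 ≈ 8.3333.
Expenditure moves from 8×19 = 152 to 9.7778×8.3333 = 81.4815; change = -70.52.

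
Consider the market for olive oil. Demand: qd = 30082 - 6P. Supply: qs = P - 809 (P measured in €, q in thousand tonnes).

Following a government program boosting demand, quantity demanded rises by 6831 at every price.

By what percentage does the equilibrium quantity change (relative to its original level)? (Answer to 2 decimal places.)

Initially, 30082 - 6P = P - 809, so 30891 = 7P and P = 4413, q = 3604.
With the change applied: demand qd = 36913 - 6P, supply qs = P - 809.
Clearing the new market: 36913 - 6P = P - 809, so P = 37722/7 ≈ 5388.8571 and q = 32059/7 ≈ 4579.8571.
%Δq = (4579.8571 − 3604) / 3604 × 100 = +27.08%.

+27.08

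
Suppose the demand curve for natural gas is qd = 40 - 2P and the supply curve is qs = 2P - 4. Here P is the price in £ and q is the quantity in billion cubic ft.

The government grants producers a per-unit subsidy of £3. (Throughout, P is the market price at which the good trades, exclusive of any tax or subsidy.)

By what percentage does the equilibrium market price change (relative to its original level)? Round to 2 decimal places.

-13.64

Solve the original market: 40 - 2P = 2P - 4, hence P = 11 and q = 18.
Since sellers receive the price plus the subsidy, the effective supply curve becomes qs = 2P + 2.
Clearing the new market: 40 - 2P = 2P + 2, so P = 9.5 and q = 21.
%ΔP = (9.5 − 11) / 11 × 100 = -13.64%.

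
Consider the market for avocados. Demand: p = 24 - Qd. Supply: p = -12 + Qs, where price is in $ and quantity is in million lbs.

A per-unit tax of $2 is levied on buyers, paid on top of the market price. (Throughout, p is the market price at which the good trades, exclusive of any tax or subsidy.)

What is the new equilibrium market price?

5

Original equilibrium: 24 - p = p + 12 gives 12 = 2p, so p = 6 and Q = 18.
Since buyers pay the price plus the tax, the effective demand curve becomes Qd = 22 - p.
Clearing the new market: 22 - p = p + 12, so p = 5 and Q = 17.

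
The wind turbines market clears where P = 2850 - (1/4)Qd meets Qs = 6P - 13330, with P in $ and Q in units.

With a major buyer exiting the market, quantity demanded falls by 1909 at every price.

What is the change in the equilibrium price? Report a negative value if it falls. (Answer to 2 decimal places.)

-190.90

Original equilibrium: 11400 - 4P = 6P - 13330 gives 24730 = 10P, so P = 2473 and Q = 1508.
After the shift, demand is Qd = 9491 - 4P and supply is Qs = 6P - 13330.
Clearing the new market: 9491 - 4P = 6P - 13330, so P = 2282.1 and Q = 362.6.
ΔP = 2282.1 − 2473 = -190.90.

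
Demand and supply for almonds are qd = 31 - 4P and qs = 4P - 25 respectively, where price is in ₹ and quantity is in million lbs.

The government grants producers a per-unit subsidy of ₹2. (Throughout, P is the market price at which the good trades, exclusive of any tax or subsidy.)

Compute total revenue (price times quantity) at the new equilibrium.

Original equilibrium: 31 - 4P = 4P - 25 gives 56 = 8P, so P = 7 and q = 3.
Since sellers receive the price plus the subsidy, the effective supply curve becomes qs = 4P - 17.
Clearing the new market: 31 - 4P = 4P - 17, so P = 6 and q = 7.
New expenditure = 6 × 7 = 42.

42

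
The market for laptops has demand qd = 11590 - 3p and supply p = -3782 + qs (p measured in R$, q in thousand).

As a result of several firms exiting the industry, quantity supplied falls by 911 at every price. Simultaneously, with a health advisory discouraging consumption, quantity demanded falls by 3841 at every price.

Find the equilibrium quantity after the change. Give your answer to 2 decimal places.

4090.50

Original equilibrium: 11590 - 3p = p + 3782 gives 7808 = 4p, so p = 1952 and q = 5734.
The shock moves the curves to qd = 7749 - 3p and qs = p + 2871.
Equate the new curves: 7749 - 3p = p + 2871, giving 4878 = 4p, p = 1219.5, q = 4090.5.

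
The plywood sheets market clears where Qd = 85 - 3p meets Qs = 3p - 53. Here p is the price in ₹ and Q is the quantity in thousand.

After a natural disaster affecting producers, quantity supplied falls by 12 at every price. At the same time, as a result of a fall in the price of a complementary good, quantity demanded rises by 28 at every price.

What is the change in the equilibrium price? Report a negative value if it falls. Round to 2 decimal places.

+6.67

Original equilibrium: 85 - 3p = 3p - 53 gives 138 = 6p, so p = 23 and Q = 16.
The shock moves the curves to Qd = 113 - 3p and Qs = 3p - 65.
Equate the new curves: 113 - 3p = 3p - 65, giving 178 = 6p, p = 89/3 ≈ 29.6667, Q = 24.
Δp = 29.6667 − 23 = +6.67.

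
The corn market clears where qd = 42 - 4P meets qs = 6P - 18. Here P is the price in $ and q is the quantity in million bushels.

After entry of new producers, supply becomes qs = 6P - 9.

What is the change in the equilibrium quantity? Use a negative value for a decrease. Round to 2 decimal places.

Original equilibrium: 42 - 4P = 6P - 18 gives 60 = 10P, so P = 6 and q = 18.
The shock moves the curves to qd = 42 - 4P and qs = 6P - 9.
Clearing the new market: 42 - 4P = 6P - 9, so P = 5.1 and q = 21.6.
Δq = 21.6 − 18 = +3.60.

+3.60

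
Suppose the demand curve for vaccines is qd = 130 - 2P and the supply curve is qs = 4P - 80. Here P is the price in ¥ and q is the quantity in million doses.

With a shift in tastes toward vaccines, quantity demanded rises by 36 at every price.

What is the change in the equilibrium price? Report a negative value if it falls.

Before the shock: 130 - 2P = 4P - 80 ⇒ 210 = 6P ⇒ P = 35, q = 60.
After the shift, demand is qd = 166 - 2P and supply is qs = 4P - 80.
New equilibrium: 166 - 2P = 4P - 80 ⇒ 246 = 6P ⇒ P = 41, q = 84.
ΔP = 41 − 35 = +6.

+6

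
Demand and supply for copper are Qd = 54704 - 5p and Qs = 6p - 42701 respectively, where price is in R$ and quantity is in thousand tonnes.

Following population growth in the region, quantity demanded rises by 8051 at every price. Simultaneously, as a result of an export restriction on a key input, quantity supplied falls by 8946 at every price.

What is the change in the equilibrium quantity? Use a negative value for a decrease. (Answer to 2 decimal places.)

+325.09

Initially, 54704 - 5p = 6p - 42701, so 97405 = 11p and p = 8855, Q = 10429.
The new curves are Qd = 62755 - 5p (demand) and Qs = 6p - 51647 (supply).
Setting them equal: 62755 - 5p = 6p - 51647 → 114402 = 11p, so p = 114402/11 ≈ 10400.1818 and Q = 118295/11 ≈ 10754.0909.
ΔQ = 10754.0909 − 10429 = +325.09.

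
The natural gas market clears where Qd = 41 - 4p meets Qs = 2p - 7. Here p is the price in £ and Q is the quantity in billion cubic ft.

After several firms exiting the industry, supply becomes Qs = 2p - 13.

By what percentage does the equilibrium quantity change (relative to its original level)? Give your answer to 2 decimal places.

Solve the original market: 41 - 4p = 2p - 7, hence p = 8 and Q = 9.
The new curves are Qd = 41 - 4p (demand) and Qs = 2p - 13 (supply).
Equate the new curves: 41 - 4p = 2p - 13, giving 54 = 6p, p = 9, Q = 5.
%ΔQ = (5 − 9) / 9 × 100 = -44.44%.

-44.44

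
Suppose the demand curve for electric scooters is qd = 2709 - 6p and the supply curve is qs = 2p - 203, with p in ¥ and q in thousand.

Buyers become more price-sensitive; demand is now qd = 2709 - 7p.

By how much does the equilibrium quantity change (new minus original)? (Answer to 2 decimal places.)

-80.89

Solve the original market: 2709 - 6p = 2p - 203, hence p = 364 and q = 525.
The new curves are qd = 2709 - 7p (demand) and qs = 2p - 203 (supply).
Clearing the new market: 2709 - 7p = 2p - 203, so p = 2912/9 ≈ 323.5556 and q = 3997/9 ≈ 444.1111.
Δq = 444.1111 − 525 = -80.89.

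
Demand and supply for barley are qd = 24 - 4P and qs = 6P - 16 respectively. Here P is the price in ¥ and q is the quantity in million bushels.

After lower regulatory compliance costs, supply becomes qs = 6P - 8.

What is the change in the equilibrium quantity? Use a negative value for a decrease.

+3.2

Initially, 24 - 4P = 6P - 16, so 40 = 10P and P = 4, q = 8.
The new curves are qd = 24 - 4P (demand) and qs = 6P - 8 (supply).
Clearing the new market: 24 - 4P = 6P - 8, so P = 3.2 and q = 11.2.
Δq = 11.2 − 8 = +3.2.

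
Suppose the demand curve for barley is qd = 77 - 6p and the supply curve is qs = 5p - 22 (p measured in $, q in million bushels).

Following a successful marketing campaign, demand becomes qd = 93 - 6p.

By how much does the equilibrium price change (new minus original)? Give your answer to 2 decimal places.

Original equilibrium: 77 - 6p = 5p - 22 gives 99 = 11p, so p = 9 and q = 23.
The shock moves the curves to qd = 93 - 6p and qs = 5p - 22.
Setting them equal: 93 - 6p = 5p - 22 → 115 = 11p, so p = 115/11 ≈ 10.4545 and q = 333/11 ≈ 30.2727.
Δp = 10.4545 − 9 = +1.45.

+1.45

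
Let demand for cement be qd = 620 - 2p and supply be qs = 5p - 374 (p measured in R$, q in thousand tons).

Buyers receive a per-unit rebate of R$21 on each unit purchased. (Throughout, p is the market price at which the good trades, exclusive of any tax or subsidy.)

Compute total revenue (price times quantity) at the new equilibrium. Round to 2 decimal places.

54168.00

Initially, 620 - 2p = 5p - 374, so 994 = 7p and p = 142, q = 336.
Since buyers' out-of-pocket price is the market price minus the rebate, the effective demand curve becomes qd = 662 - 2p.
New equilibrium: 662 - 2p = 5p - 374 ⇒ 1036 = 7p ⇒ p = 148, q = 366.
New expenditure = 148 × 366 = 54168.00.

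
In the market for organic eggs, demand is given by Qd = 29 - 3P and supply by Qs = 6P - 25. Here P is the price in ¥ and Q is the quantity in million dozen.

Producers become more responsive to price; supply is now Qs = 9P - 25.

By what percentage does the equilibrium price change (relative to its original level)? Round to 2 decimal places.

Before the shock: 29 - 3P = 6P - 25 ⇒ 54 = 9P ⇒ P = 6, Q = 11.
The new curves are Qd = 29 - 3P (demand) and Qs = 9P - 25 (supply).
Clearing the new market: 29 - 3P = 9P - 25, so P = 4.5 and Q = 15.5.
%ΔP = (4.5 − 6) / 6 × 100 = -25.00%.

-25.00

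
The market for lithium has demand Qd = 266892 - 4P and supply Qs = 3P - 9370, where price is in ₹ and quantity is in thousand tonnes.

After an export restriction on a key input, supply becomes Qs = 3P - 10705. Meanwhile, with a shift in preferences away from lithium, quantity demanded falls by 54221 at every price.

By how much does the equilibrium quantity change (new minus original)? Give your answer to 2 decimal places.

Initially, 266892 - 4P = 3P - 9370, so 276262 = 7P and P = 39466, Q = 109028.
The shock moves the curves to Qd = 212671 - 4P and Qs = 3P - 10705.
Equate the new curves: 212671 - 4P = 3P - 10705, giving 223376 = 7P, P = 223376/7 ≈ 31910.8571, Q = 595193/7 ≈ 85027.5714.
ΔQ = 85027.5714 − 109028 = -24000.43.

-24000.43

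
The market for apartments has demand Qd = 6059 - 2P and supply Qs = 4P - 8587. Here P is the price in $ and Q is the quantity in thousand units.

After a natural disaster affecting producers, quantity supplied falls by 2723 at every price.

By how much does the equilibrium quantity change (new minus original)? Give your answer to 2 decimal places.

Before the shock: 6059 - 2P = 4P - 8587 ⇒ 14646 = 6P ⇒ P = 2441, Q = 1177.
The new curves are Qd = 6059 - 2P (demand) and Qs = 4P - 11310 (supply).
New equilibrium: 6059 - 2P = 4P - 11310 ⇒ 17369 = 6P ⇒ P = 17369/6 ≈ 2894.8333, Q = 808/3 ≈ 269.3333.
ΔQ = 269.3333 − 1177 = -907.67.

-907.67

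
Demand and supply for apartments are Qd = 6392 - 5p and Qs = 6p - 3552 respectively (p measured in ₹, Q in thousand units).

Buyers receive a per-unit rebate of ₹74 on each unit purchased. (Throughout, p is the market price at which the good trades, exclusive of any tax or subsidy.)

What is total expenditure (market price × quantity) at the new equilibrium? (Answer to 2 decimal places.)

Initially, 6392 - 5p = 6p - 3552, so 9944 = 11p and p = 904, Q = 1872.
Since buyers' out-of-pocket price is the market price minus the rebate, the effective demand curve becomes Qd = 6762 - 5p.
Setting them equal: 6762 - 5p = 6p - 3552 → 10314 = 11p, so p = 10314/11 ≈ 937.6364 and Q = 22812/11 ≈ 2073.8182.
New expenditure = 937.6364 × 2073.8182 = 1944487.34.

1944487.34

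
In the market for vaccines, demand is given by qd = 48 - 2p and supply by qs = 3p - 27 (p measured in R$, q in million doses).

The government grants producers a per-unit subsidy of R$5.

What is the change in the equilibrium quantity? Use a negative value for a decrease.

Before the shock: 48 - 2p = 3p - 27 ⇒ 75 = 5p ⇒ p = 15, q = 18.
Since sellers receive the price plus the subsidy, the effective supply curve becomes qs = 3p - 12.
New equilibrium: 48 - 2p = 3p - 12 ⇒ 60 = 5p ⇒ p = 12, q = 24.
Δq = 24 − 18 = +6.

+6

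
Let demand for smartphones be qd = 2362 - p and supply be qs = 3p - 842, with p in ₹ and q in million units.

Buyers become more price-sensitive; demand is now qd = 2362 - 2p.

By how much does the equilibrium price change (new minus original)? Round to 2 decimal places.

-160.20

Before the shock: 2362 - p = 3p - 842 ⇒ 3204 = 4p ⇒ p = 801, q = 1561.
With the change applied: demand qd = 2362 - 2p, supply qs = 3p - 842.
Clearing the new market: 2362 - 2p = 3p - 842, so p = 640.8 and q = 1080.4.
Δp = 640.8 − 801 = -160.20.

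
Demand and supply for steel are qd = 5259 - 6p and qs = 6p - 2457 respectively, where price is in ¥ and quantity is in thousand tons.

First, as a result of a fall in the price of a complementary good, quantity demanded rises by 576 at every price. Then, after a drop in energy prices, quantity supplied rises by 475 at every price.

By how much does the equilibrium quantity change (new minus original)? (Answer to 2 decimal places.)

+525.50

Before the shock: 5259 - 6p = 6p - 2457 ⇒ 7716 = 12p ⇒ p = 643, q = 1401.
The new curves are qd = 5835 - 6p (demand) and qs = 6p - 1982 (supply).
Clearing the new market: 5835 - 6p = 6p - 1982, so p = 7817/12 ≈ 651.4167 and q = 1926.5.
Δq = 1926.5 − 1401 = +525.50.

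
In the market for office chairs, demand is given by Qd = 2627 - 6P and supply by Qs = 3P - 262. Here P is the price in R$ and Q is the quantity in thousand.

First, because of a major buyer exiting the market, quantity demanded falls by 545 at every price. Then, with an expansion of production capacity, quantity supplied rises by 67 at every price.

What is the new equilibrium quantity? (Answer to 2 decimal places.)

564.00

Original equilibrium: 2627 - 6P = 3P - 262 gives 2889 = 9P, so P = 321 and Q = 701.
After the shift, demand is Qd = 2082 - 6P and supply is Qs = 3P - 195.
New equilibrium: 2082 - 6P = 3P - 195 ⇒ 2277 = 9P ⇒ P = 253, Q = 564.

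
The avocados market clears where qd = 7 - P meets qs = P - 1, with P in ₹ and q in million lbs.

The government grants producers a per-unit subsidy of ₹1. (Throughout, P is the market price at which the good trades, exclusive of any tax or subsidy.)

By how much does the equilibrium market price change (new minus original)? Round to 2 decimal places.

Original equilibrium: 7 - P = P - 1 gives 8 = 2P, so P = 4 and q = 3.
Since sellers receive the price plus the subsidy, the effective supply curve becomes qs = P.
New equilibrium: 7 - P = P ⇒ 7 = 2P ⇒ P = 3.5, q = 3.5.
ΔP = 3.5 − 4 = -0.50.

-0.50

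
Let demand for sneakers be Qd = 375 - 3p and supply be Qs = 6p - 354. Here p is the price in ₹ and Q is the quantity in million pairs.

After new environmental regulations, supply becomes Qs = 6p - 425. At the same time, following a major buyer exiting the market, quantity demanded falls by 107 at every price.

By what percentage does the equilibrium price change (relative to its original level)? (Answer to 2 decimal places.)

Initially, 375 - 3p = 6p - 354, so 729 = 9p and p = 81, Q = 132.
After the shift, demand is Qd = 268 - 3p and supply is Qs = 6p - 425.
New equilibrium: 268 - 3p = 6p - 425 ⇒ 693 = 9p ⇒ p = 77, Q = 37.
%Δp = (77 − 81) / 81 × 100 = -4.94%.

-4.94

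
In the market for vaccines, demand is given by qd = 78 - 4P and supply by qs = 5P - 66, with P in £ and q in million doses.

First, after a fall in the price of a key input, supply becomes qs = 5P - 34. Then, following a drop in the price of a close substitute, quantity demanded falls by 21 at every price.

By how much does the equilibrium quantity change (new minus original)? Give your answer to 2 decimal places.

+2.56

Before the shock: 78 - 4P = 5P - 66 ⇒ 144 = 9P ⇒ P = 16, q = 14.
With the change applied: demand qd = 57 - 4P, supply qs = 5P - 34.
Clearing the new market: 57 - 4P = 5P - 34, so P = 91/9 ≈ 10.1111 and q = 149/9 ≈ 16.5556.
Δq = 16.5556 − 14 = +2.56.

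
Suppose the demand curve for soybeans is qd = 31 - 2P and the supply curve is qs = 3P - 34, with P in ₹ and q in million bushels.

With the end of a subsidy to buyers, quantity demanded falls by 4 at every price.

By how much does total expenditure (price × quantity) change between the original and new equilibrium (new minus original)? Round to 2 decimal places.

Original equilibrium: 31 - 2P = 3P - 34 gives 65 = 5P, so P = 13 and q = 5.
The new curves are qd = 27 - 2P (demand) and qs = 3P - 34 (supply).
Equate the new curves: 27 - 2P = 3P - 34, giving 61 = 5P, P = 12.2, q = 2.6.
Expenditure moves from 13×5 = 65 to 12.2×2.6 = 31.72; change = -33.28.

-33.28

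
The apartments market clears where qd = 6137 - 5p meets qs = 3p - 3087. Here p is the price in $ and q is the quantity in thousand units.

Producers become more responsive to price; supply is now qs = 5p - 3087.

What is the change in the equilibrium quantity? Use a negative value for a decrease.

Solve the original market: 6137 - 5p = 3p - 3087, hence p = 1153 and q = 372.
The shock moves the curves to qd = 6137 - 5p and qs = 5p - 3087.
Setting them equal: 6137 - 5p = 5p - 3087 → 9224 = 10p, so p = 922.4 and q = 1525.
Δq = 1525 − 372 = +1153.

+1153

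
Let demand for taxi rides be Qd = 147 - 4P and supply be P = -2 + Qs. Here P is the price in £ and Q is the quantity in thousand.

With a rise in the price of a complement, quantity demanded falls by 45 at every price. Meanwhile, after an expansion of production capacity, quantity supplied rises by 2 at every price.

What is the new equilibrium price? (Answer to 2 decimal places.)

Initially, 147 - 4P = P + 2, so 145 = 5P and P = 29, Q = 31.
The shock moves the curves to Qd = 102 - 4P and Qs = P + 4.
Equate the new curves: 102 - 4P = P + 4, giving 98 = 5P, P = 19.6, Q = 23.6.

19.60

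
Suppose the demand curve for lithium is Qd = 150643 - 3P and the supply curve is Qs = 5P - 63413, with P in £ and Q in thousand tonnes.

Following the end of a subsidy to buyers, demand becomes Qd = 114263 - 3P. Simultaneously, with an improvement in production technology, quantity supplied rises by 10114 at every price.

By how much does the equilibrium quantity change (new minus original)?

-18944.75

Initially, 150643 - 3P = 5P - 63413, so 214056 = 8P and P = 26757, Q = 70372.
With the change applied: demand Qd = 114263 - 3P, supply Qs = 5P - 53299.
New equilibrium: 114263 - 3P = 5P - 53299 ⇒ 167562 = 8P ⇒ P = 20945.25, Q = 51427.25.
ΔQ = 51427.25 − 70372 = -18944.75.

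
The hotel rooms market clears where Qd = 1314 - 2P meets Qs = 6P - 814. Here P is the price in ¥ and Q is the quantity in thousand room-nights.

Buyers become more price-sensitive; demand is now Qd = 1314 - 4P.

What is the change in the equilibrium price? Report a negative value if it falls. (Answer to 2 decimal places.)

Before the shock: 1314 - 2P = 6P - 814 ⇒ 2128 = 8P ⇒ P = 266, Q = 782.
The shock moves the curves to Qd = 1314 - 4P and Qs = 6P - 814.
Setting them equal: 1314 - 4P = 6P - 814 → 2128 = 10P, so P = 212.8 and Q = 462.8.
ΔP = 212.8 − 266 = -53.20.

-53.20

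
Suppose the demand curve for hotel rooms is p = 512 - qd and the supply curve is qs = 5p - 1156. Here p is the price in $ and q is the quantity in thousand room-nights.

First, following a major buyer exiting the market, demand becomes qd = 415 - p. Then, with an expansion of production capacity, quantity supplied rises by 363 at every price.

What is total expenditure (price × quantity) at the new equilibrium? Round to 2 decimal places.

Solve the original market: 512 - p = 5p - 1156, hence p = 278 and q = 234.
After the shift, demand is qd = 415 - p and supply is qs = 5p - 793.
Setting them equal: 415 - p = 5p - 793 → 1208 = 6p, so p = 604/3 ≈ 201.3333 and q = 641/3 ≈ 213.6667.
New expenditure = 201.3333 × 213.6667 = 43018.22.

43018.22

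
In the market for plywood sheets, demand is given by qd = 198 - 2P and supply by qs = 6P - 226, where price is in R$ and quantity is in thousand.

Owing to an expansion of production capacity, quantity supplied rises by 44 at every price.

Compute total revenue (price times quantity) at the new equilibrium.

Before the shock: 198 - 2P = 6P - 226 ⇒ 424 = 8P ⇒ P = 53, q = 92.
After the shift, demand is qd = 198 - 2P and supply is qs = 6P - 182.
Equate the new curves: 198 - 2P = 6P - 182, giving 380 = 8P, P = 47.5, q = 103.
New expenditure = 47.5 × 103 = 4892.5.

4892.5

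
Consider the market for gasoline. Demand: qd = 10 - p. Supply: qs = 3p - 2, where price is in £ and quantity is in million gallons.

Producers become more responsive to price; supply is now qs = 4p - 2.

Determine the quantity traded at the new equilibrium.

Original equilibrium: 10 - p = 3p - 2 gives 12 = 4p, so p = 3 and q = 7.
With the change applied: demand qd = 10 - p, supply qs = 4p - 2.
Clearing the new market: 10 - p = 4p - 2, so p = 2.4 and q = 7.6.

7.6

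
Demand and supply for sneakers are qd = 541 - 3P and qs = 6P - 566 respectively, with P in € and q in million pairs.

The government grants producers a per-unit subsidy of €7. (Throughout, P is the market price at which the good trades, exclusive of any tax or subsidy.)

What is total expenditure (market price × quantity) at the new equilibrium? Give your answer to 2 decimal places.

Solve the original market: 541 - 3P = 6P - 566, hence P = 123 and q = 172.
Since sellers receive the price plus the subsidy, the effective supply curve becomes qs = 6P - 524.
Setting them equal: 541 - 3P = 6P - 524 → 1065 = 9P, so P = 355/3 ≈ 118.3333 and q = 186.
New expenditure = 118.3333 × 186 = 22010.00.

22010.00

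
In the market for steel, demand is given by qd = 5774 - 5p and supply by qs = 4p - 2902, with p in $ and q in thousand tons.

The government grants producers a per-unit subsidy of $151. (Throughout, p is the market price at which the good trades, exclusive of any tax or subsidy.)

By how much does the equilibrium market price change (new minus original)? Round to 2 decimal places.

-67.11

Original equilibrium: 5774 - 5p = 4p - 2902 gives 8676 = 9p, so p = 964 and q = 954.
Since sellers receive the price plus the subsidy, the effective supply curve becomes qs = 4p - 2298.
Setting them equal: 5774 - 5p = 4p - 2298 → 8072 = 9p, so p = 8072/9 ≈ 896.8889 and q = 11606/9 ≈ 1289.5556.
Δp = 896.8889 − 964 = -67.11.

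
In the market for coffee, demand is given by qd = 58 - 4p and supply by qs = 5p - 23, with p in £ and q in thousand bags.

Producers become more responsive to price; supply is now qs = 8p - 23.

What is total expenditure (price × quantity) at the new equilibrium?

209.25

Before the shock: 58 - 4p = 5p - 23 ⇒ 81 = 9p ⇒ p = 9, q = 22.
The new curves are qd = 58 - 4p (demand) and qs = 8p - 23 (supply).
New equilibrium: 58 - 4p = 8p - 23 ⇒ 81 = 12p ⇒ p = 6.75, q = 31.
New expenditure = 6.75 × 31 = 209.25.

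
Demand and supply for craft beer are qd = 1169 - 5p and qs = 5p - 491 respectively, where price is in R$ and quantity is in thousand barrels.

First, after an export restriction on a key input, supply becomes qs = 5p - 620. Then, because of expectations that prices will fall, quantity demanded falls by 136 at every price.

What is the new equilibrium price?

Original equilibrium: 1169 - 5p = 5p - 491 gives 1660 = 10p, so p = 166 and q = 339.
The new curves are qd = 1033 - 5p (demand) and qs = 5p - 620 (supply).
New equilibrium: 1033 - 5p = 5p - 620 ⇒ 1653 = 10p ⇒ p = 165.3, q = 206.5.

165.3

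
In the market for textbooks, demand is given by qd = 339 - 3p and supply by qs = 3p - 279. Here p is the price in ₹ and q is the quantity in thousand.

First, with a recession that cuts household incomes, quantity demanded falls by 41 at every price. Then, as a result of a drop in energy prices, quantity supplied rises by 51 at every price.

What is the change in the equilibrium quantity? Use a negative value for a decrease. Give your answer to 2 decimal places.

Initially, 339 - 3p = 3p - 279, so 618 = 6p and p = 103, q = 30.
With the change applied: demand qd = 298 - 3p, supply qs = 3p - 228.
Setting them equal: 298 - 3p = 3p - 228 → 526 = 6p, so p = 263/3 ≈ 87.6667 and q = 35.
Δq = 35 − 30 = +5.00.

+5.00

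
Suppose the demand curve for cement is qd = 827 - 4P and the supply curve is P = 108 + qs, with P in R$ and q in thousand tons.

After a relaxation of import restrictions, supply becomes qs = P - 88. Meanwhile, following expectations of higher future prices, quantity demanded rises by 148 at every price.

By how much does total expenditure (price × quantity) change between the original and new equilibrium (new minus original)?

Original equilibrium: 827 - 4P = P - 108 gives 935 = 5P, so P = 187 and q = 79.
With the change applied: demand qd = 975 - 4P, supply qs = P - 88.
Setting them equal: 975 - 4P = P - 88 → 1063 = 5P, so P = 212.6 and q = 124.6.
Expenditure moves from 187×79 = 14773 to 212.6×124.6 = 26489.96; change = +11716.96.

+11716.96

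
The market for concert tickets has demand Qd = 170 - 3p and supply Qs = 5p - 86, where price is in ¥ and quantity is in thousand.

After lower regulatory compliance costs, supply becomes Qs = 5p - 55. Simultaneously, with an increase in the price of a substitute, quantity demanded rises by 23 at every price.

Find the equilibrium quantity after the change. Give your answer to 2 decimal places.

Solve the original market: 170 - 3p = 5p - 86, hence p = 32 and Q = 74.
After the shift, demand is Qd = 193 - 3p and supply is Qs = 5p - 55.
Clearing the new market: 193 - 3p = 5p - 55, so p = 31 and Q = 100.

100.00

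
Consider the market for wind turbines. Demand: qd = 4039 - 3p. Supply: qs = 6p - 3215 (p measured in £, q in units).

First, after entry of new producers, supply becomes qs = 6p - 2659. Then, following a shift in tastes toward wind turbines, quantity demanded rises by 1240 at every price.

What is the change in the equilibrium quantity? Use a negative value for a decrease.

+1012

Before the shock: 4039 - 3p = 6p - 3215 ⇒ 7254 = 9p ⇒ p = 806, q = 1621.
The new curves are qd = 5279 - 3p (demand) and qs = 6p - 2659 (supply).
Setting them equal: 5279 - 3p = 6p - 2659 → 7938 = 9p, so p = 882 and q = 2633.
Δq = 2633 − 1621 = +1012.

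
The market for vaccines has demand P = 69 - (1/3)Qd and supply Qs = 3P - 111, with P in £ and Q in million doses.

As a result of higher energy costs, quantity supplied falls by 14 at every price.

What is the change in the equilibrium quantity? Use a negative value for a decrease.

Before the shock: 207 - 3P = 3P - 111 ⇒ 318 = 6P ⇒ P = 53, Q = 48.
The new curves are Qd = 207 - 3P (demand) and Qs = 3P - 125 (supply).
New equilibrium: 207 - 3P = 3P - 125 ⇒ 332 = 6P ⇒ P = 166/3 ≈ 55.3333, Q = 41.
ΔQ = 41 − 48 = -7.

-7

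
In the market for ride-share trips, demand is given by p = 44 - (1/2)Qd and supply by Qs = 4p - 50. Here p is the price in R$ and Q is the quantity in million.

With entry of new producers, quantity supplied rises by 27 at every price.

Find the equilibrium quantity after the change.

Original equilibrium: 88 - 2p = 4p - 50 gives 138 = 6p, so p = 23 and Q = 42.
With the change applied: demand Qd = 88 - 2p, supply Qs = 4p - 23.
Equate the new curves: 88 - 2p = 4p - 23, giving 111 = 6p, p = 18.5, Q = 51.

51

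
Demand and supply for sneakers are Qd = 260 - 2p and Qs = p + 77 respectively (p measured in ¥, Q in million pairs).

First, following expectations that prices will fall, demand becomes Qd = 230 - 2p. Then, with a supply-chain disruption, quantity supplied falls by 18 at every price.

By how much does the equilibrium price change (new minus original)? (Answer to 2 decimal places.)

-4.00

Before the shock: 260 - 2p = p + 77 ⇒ 183 = 3p ⇒ p = 61, Q = 138.
The shock moves the curves to Qd = 230 - 2p and Qs = p + 59.
Setting them equal: 230 - 2p = p + 59 → 171 = 3p, so p = 57 and Q = 116.
Δp = 57 − 61 = -4.00.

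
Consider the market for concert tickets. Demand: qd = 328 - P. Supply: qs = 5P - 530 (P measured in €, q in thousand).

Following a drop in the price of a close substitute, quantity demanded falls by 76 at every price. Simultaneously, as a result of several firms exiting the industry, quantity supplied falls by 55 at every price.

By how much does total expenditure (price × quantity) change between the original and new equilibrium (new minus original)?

Initially, 328 - P = 5P - 530, so 858 = 6P and P = 143, q = 185.
The new curves are qd = 252 - P (demand) and qs = 5P - 585 (supply).
New equilibrium: 252 - P = 5P - 585 ⇒ 837 = 6P ⇒ P = 139.5, q = 112.5.
Expenditure moves from 143×185 = 26455 to 139.5×112.5 = 15693.75; change = -10761.25.

-10761.25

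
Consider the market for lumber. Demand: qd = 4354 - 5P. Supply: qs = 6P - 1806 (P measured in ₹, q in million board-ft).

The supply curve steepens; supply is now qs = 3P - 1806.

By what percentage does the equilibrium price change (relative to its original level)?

+37.5

Initially, 4354 - 5P = 6P - 1806, so 6160 = 11P and P = 560, q = 1554.
After the shift, demand is qd = 4354 - 5P and supply is qs = 3P - 1806.
New equilibrium: 4354 - 5P = 3P - 1806 ⇒ 6160 = 8P ⇒ P = 770, q = 504.
%ΔP = (770 − 560) / 560 × 100 = +37.5%.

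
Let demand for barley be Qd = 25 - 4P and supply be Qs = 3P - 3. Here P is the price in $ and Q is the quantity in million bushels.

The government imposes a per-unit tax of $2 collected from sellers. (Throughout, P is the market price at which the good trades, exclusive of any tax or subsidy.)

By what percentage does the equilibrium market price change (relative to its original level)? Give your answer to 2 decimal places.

Before the shock: 25 - 4P = 3P - 3 ⇒ 28 = 7P ⇒ P = 4, Q = 9.
Since sellers keep the price net of the tax, the effective supply curve becomes Qs = 3P - 9.
Setting them equal: 25 - 4P = 3P - 9 → 34 = 7P, so P = 34/7 ≈ 4.8571 and Q = 39/7 ≈ 5.5714.
%ΔP = (4.8571 − 4) / 4 × 100 = +21.43%.

+21.43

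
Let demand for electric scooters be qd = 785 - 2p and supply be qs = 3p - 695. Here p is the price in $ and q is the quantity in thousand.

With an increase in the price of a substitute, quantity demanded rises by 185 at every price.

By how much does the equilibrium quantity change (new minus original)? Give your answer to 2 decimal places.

Before the shock: 785 - 2p = 3p - 695 ⇒ 1480 = 5p ⇒ p = 296, q = 193.
The shock moves the curves to qd = 970 - 2p and qs = 3p - 695.
Equate the new curves: 970 - 2p = 3p - 695, giving 1665 = 5p, p = 333, q = 304.
Δq = 304 − 193 = +111.00.

+111.00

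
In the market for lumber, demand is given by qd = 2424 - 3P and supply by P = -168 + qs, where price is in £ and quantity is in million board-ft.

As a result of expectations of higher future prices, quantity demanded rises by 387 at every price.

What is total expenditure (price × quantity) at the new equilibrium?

Initially, 2424 - 3P = P + 168, so 2256 = 4P and P = 564, q = 732.
With the change applied: demand qd = 2811 - 3P, supply qs = P + 168.
New equilibrium: 2811 - 3P = P + 168 ⇒ 2643 = 4P ⇒ P = 660.75, q = 828.75.
New expenditure = 660.75 × 828.75 = 547596.5625.

547596.5625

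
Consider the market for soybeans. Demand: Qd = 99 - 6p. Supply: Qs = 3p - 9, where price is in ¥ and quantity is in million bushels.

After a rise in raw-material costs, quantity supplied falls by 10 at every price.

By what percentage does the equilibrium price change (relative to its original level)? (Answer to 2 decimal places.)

Solve the original market: 99 - 6p = 3p - 9, hence p = 12 and Q = 27.
With the change applied: demand Qd = 99 - 6p, supply Qs = 3p - 19.
Equate the new curves: 99 - 6p = 3p - 19, giving 118 = 9p, p = 118/9 ≈ 13.1111, Q = 61/3 ≈ 20.3333.
%Δp = (13.1111 − 12) / 12 × 100 = +9.26%.

+9.26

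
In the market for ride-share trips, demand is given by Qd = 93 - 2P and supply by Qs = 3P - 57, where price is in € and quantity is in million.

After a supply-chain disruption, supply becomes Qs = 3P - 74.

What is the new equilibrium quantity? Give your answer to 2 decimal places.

Solve the original market: 93 - 2P = 3P - 57, hence P = 30 and Q = 33.
The shock moves the curves to Qd = 93 - 2P and Qs = 3P - 74.
Equate the new curves: 93 - 2P = 3P - 74, giving 167 = 5P, P = 33.4, Q = 26.2.

26.20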